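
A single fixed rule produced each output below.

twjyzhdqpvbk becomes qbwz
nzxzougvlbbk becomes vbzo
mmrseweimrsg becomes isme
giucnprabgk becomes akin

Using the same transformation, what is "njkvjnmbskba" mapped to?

Looking at the pairs, the operation is to keep one character in every 3, starting at position 2 (positions 2nd, 5th, 8th, ...), then swap the front and back halves of the string.
For "njkvjnmbskba", step one produces "jjbb"; step two turns that into "bbjj".
(Check on "giucnprabgk": → "inak" → "akin" ✓)

bbjj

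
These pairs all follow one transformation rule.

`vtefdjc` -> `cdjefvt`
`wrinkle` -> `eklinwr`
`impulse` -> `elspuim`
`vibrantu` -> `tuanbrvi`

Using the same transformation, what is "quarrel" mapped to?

In each case the input is transformed by: swap each adjacent pair of characters (1↔2, 3↔4, ...), then reverse the string.
Starting from "quarrel": after the first operation, "uqraerl"; after the second, "lrearqu".

lrearqu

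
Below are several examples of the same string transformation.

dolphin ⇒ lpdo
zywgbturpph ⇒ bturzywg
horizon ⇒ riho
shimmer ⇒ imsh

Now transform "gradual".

adgr

Rule — delete the last 3 characters, then swap the front and back halves of the string.
For "gradual", step one produces "grad"; step two turns that into "adgr".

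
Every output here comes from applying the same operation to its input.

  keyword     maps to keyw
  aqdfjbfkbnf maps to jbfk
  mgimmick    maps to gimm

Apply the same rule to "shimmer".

shim

The rule is to move the last 3 characters to the front (rotate right by 3), then keep only the last 4 characters.
For "shimmer" the result is "shim".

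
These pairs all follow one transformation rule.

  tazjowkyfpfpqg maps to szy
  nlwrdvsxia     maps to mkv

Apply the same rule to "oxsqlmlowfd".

Rule — shift every letter 1 place backward in the alphabet (wrapping around), then keep only the first 3 characters.
Applying both steps to "oxsqlmlowfd": "nwrpklknvec", then "nwr".

nwr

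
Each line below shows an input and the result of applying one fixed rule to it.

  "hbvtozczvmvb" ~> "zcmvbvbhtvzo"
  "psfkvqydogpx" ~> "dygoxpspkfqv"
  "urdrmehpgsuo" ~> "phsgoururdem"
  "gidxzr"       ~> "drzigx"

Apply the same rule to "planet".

Each output is the input with this applied: swap each adjacent pair of characters (1↔2, 3↔4, ...), then swap the front and back halves of the string.
"planet" → "atelpn".

atelpn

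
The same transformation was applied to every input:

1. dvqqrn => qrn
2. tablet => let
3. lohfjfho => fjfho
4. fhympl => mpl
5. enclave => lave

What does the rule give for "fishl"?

In each case the input is transformed by: delete the first 3 characters.
On "fishl" that produces "hl".

hl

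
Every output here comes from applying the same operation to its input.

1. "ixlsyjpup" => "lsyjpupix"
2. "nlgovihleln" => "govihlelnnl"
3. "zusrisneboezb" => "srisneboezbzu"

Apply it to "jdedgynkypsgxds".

The pattern: move the first 2 characters to the end (rotate left by 2).
"jdedgynkypsgxds" → "edgynkypsgxdsjd".

edgynkypsgxdsjd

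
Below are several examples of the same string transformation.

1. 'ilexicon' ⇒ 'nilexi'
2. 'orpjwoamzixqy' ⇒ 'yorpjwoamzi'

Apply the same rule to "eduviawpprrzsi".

ieduviawpprr

Looking at the pairs, the operation is to move the last character to the front, then delete the last 2 characters.
"eduviawpprrzsi" → "ieduviawpprr".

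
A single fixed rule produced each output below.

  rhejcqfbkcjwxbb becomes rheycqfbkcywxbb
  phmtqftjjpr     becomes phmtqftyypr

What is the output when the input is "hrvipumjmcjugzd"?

The transformation: replace every "j" with "y".
On "hrvipumjmcjugzd" that produces "hrvipumymcyugzd".

hrvipumymcyugzd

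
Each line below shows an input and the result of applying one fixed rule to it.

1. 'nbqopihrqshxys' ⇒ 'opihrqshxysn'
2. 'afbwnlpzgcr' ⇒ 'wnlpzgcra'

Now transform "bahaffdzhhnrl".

The pattern: move the first character to the end, then delete the first 2 characters.
"bahaffdzhhnrl" → "ahaffdzhhnrlb" → "affdzhhnrlb".

affdzhhnrlb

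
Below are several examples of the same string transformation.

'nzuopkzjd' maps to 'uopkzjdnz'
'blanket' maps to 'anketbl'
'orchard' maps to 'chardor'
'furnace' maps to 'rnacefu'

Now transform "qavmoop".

vmoopqa

In each case the input is transformed by: move the first 2 characters to the end (rotate left by 2).
Applying that to "qavmoop" gives "vmoopqa".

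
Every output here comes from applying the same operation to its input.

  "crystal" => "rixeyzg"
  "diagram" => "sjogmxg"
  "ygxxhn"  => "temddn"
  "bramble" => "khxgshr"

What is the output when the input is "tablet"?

The pattern: move the last character to the front, then shift every letter 6 places forward in the alphabet (wrapping around).
For "tablet" the result is "zzghrk".
(Check on "diagram": → "mdiagra" → "sjogmxg" ✓)

zzghrk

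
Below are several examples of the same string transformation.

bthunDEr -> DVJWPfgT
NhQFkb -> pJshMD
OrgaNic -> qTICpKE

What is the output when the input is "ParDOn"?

rCTfqP

The rule is to shift every letter 2 places forward in the alphabet (wrapping around), then flip the case of every letter.
On "ParDOn": the first step gives "RctFQp", and the second then gives "rCTfqP".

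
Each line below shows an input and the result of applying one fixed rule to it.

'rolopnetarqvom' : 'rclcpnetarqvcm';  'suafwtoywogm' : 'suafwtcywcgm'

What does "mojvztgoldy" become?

The rule is to replace every "o" with "c".
Doing the same to "mojvztgoldy": "mcjvztgcldy".

mcjvztgcldy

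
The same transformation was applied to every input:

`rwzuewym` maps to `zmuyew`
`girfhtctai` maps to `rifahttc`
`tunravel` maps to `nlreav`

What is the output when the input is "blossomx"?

oxsmso

What's happening: delete the first 2 characters, then take characters alternately from the front and the back (1st, last, 2nd, 2nd-last, ...).
For "blossomx", step one produces "ossomx"; step two turns that into "oxsmso".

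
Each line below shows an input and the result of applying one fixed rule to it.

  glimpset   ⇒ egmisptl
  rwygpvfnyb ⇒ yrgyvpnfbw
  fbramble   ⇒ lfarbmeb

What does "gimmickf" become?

Looking at the pairs, the operation is to swap each adjacent pair of characters (1↔2, 3↔4, ...), then swap the first and last characters.
On "gimmickf": the first step gives "igmmcifk", and the second then gives "kgmmcifi".

kgmmcifi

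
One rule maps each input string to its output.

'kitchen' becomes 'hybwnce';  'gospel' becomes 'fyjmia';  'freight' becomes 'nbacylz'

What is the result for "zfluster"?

lynmofzt

Each output is the input with this applied: shift every letter 6 places backward in the alphabet (wrapping around), then reverse the string.
So "zfluster" becomes "lynmofzt".
(Check on "gospel": → "aimjyf" → "fyjmia" ✓)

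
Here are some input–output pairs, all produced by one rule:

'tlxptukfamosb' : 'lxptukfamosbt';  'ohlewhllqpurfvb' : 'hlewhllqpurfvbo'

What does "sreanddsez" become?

Rule — move the first character to the end.
So "sreanddsez" becomes "reanddsezs".

reanddsezs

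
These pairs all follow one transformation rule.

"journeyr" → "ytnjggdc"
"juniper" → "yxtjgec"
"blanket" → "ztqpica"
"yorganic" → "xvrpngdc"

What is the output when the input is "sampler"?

The rule is to shift every letter 11 places backward in the alphabet (wrapping around), then sort the characters into reverse alphabetical order.
On "sampler" that produces "tphgeba".

tphgeba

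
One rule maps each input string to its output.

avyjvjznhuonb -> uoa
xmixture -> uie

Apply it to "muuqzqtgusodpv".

uuuo

The transformation: sort the characters into reverse alphabetical order, then keep only the vowels.
Applying both steps to "muuqzqtgusodpv": "zvuuutsqqpomgd", then "uuuo".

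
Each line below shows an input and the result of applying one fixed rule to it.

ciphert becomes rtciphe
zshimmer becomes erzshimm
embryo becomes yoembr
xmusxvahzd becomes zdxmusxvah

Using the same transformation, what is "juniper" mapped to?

erjunip

Rule — move the last 2 characters to the front (rotate right by 2).
On "juniper" that produces "erjunip".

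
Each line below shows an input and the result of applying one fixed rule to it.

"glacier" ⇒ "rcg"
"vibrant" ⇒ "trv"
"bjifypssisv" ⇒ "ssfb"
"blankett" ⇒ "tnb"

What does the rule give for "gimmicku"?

kmg

The transformation: keep one character in every 3, starting at position 1 (positions 1st, 4th, 7th, ...), then reverse the string.
Starting from "gimmicku": after the first operation, "gmk"; after the second, "kmg".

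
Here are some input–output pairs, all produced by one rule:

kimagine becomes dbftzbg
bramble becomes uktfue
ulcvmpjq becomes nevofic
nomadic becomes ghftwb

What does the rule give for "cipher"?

vbiax

Looking at the pairs, the operation is to shift every letter 7 places backward in the alphabet (wrapping around), then delete the last character.
For "cipher", step one produces "vbiaxk"; step two turns that into "vbiax".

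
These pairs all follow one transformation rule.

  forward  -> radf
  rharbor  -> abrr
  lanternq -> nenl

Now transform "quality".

Looking at the pairs, the operation is to keep every other character starting from the first (positions 1st, 3rd, 5th, ...), then move the first character to the end.
Applying both steps to "quality": "qaiy", then "aiyq".

aiyq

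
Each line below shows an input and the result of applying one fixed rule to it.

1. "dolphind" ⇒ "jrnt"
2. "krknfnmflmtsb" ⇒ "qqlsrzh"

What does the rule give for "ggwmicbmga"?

mcohm

Each output is the input with this applied: shift every letter 6 places forward in the alphabet (wrapping around), then keep every other character starting from the first (positions 1st, 3rd, 5th, ...).
Applying that to "ggwmicbmga" gives "mcohm".
(Check on "krknfnmflmtsb": → "qxqtltslrszyh" → "qqlsrzh" ✓)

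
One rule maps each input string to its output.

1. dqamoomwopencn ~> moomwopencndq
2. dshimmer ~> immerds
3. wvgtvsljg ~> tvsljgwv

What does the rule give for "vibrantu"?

rantuvi

Looking at the pairs, the operation is to move the first 3 characters to the end (rotate left by 3), then delete the last character.
On "vibrantu": the first step gives "rantuvib", and the second then gives "rantuvi".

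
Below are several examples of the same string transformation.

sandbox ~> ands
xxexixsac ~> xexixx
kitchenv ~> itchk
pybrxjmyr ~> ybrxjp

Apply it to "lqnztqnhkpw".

qnztqnhl

In each case the input is transformed by: delete the last 3 characters, then move the first character to the end.
"lqnztqnhkpw" → "qnztqnhl".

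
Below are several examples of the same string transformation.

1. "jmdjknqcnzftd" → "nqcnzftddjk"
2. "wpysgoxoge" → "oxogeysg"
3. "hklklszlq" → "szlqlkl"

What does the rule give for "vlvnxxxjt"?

xxjtvnx

What's happening: delete the first 2 characters, then move the first 3 characters to the end (rotate left by 3).
Applying both steps to "vlvnxxxjt": "vnxxxjt", then "xxjtvnx".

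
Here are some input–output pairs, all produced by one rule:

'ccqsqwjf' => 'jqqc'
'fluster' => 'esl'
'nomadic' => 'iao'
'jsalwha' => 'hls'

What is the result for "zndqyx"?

The rule is to reverse the string, then keep every other character starting from the second (positions 2nd, 4th, 6th, ...).
Applying both steps to "zndqyx": "xyqdnz", then "ydz".

ydz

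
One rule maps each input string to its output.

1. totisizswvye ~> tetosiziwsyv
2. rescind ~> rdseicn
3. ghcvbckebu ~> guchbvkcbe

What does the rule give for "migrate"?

megiart

Each output is the input with this applied: move the last character to the front, then swap each adjacent pair of characters (1↔2, 3↔4, ...).
"migrate" → "megiart".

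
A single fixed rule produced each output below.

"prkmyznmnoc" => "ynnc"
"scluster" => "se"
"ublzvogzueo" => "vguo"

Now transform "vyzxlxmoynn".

lmyn

Looking at the pairs, the operation is to keep every other character starting from the first (positions 1st, 3rd, 5th, ...), then delete the first 2 characters.
Working it through for "vyzxlxmoynn": intermediate "vzlmyn", final "lmyn".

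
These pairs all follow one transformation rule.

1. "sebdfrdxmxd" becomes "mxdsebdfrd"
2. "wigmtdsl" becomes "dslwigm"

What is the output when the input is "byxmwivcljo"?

In each case the input is transformed by: move the last 3 characters to the front (rotate right by 3), then delete the last character.
Applying that to "byxmwivcljo" gives "ljobyxmwiv".

ljobyxmwiv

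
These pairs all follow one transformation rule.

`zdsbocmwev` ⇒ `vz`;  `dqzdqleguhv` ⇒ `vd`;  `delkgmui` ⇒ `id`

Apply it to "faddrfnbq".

qf

Looking at the pairs, the operation is to move the first character to the end, then keep only the last 2 characters.
Doing the same to "faddrfnbq": "qf".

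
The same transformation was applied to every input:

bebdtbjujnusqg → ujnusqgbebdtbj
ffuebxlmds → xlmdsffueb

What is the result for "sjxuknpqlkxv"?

pqlkxvsjxukn

What's happening: swap the front and back halves of the string.
So "sjxuknpqlkxv" becomes "pqlkxvsjxukn".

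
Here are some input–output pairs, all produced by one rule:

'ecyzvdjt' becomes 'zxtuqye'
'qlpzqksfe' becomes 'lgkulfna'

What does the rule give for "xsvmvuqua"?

snqhqplp

The rule is to shift every letter 5 places backward in the alphabet (wrapping around), then delete the last character.
Applying that to "xsvmvuqua" gives "snqhqplp".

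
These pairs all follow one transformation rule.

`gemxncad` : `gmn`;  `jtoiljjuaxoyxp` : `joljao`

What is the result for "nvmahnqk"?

nmh

Each output is the input with this applied: delete the last 2 characters, then keep every other character starting from the first (positions 1st, 3rd, 5th, ...).
On "nvmahnqk": the first step gives "nvmahn", and the second then gives "nmh".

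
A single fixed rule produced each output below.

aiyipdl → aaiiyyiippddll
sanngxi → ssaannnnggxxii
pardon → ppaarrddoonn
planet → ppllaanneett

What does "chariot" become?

The transformation: double every character.
Doing the same to "chariot": "cchhaarriioott".

cchhaarriioott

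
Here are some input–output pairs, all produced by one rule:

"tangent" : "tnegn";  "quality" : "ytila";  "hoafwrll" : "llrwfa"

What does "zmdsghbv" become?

What's happening: reverse the string, then delete the last 2 characters.
Starting from "zmdsghbv": after the first operation, "vbhgsdmz"; after the second, "vbhgsd".
(Check on "tangent": → "tnegnat" → "tnegn" ✓)

vbhgsd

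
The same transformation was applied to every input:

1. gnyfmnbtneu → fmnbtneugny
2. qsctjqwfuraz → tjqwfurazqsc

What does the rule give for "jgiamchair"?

The transformation: move the first 3 characters to the end (rotate left by 3).
For "jgiamchair" the result is "amchairjgi".

amchairjgi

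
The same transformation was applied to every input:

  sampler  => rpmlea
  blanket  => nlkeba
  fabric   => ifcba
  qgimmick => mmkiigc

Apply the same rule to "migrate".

Each output is the input with this applied: sort the characters into reverse alphabetical order, then delete the first character.
For "migrate", step one produces "trmigea"; step two turns that into "rmigea".

rmigea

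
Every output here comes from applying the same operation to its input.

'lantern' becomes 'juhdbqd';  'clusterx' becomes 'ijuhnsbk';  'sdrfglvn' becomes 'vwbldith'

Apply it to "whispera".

ifuhqmxy

The transformation: shift every letter 10 places backward in the alphabet (wrapping around), then move the first 3 characters to the end (rotate left by 3).
For "whispera", step one produces "mxyifuhq"; step two turns that into "ifuhqmxy".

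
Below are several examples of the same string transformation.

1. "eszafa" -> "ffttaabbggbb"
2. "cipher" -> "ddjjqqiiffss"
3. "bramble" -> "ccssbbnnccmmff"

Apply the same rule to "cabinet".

The rule is to shift every letter 1 place forward in the alphabet (wrapping around), then double every character.
Working it through for "cabinet": intermediate "dbcjofu", final "ddbbccjjooffuu".

ddbbccjjooffuu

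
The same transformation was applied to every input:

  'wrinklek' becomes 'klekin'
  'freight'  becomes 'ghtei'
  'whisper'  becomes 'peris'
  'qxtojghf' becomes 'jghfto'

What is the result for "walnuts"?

utsln

Rule — delete the first 2 characters, then move the first 2 characters to the end (rotate left by 2).
Applying that to "walnuts" gives "utsln".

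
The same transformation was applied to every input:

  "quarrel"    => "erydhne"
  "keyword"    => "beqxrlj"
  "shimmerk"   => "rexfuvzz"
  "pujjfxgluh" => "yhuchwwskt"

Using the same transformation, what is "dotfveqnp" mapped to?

In each case the input is transformed by: shift every letter 13 places forward in the alphabet (wrapping around) — i.e. ROT13, then move the last 3 characters to the front (rotate right by 3).
"dotfveqnp" → "qbgsirdac" → "dacqbgsir".

dacqbgsir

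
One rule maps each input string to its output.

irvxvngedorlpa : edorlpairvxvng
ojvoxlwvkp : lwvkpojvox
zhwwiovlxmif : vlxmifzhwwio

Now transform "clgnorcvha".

rcvhaclgno

Looking at the pairs, the operation is to swap the front and back halves of the string.
On "clgnorcvha" that produces "rcvhaclgno".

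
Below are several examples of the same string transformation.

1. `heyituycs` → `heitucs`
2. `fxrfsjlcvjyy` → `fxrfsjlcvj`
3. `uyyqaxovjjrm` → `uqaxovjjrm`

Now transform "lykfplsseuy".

lkfplsseu

The rule is to remove every "y".
Applying that to "lykfplsseuy" gives "lkfplsseu".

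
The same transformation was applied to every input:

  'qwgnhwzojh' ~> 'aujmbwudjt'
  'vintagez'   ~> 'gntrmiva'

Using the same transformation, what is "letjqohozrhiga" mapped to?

The transformation: shift every letter 13 places forward in the alphabet (wrapping around) — i.e. ROT13, then move the first 3 characters to the end (rotate left by 3).
Applying both steps to "letjqohozrhiga": "yrgwdbubmeuvtn", then "wdbubmeuvtnyrg".

wdbubmeuvtnyrg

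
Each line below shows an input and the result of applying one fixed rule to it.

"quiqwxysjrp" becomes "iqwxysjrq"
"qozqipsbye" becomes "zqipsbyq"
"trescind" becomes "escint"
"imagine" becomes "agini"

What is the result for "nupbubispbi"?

What's happening: swap the first and last characters, then delete the first 2 characters.
"nupbubispbi" → "iupbubispbn" → "pbubispbn".

pbubispbn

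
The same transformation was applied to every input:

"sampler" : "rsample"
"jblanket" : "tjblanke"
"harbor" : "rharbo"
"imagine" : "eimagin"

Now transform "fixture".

efixtur

In each case the input is transformed by: move the last character to the front.
Applying that to "fixture" gives "efixtur".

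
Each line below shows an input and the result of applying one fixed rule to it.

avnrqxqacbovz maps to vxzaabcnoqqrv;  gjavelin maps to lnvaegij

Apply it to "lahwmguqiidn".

quwadghiilmn

The transformation: sort the characters into alphabetical order, then move the last 3 characters to the front (rotate right by 3).
"lahwmguqiidn" → "adghiilmnquw" → "quwadghiilmn".
(Check on "avnrqxqacbovz": → "aabcnoqqrvvxz" → "vxzaabcnoqqrv" ✓)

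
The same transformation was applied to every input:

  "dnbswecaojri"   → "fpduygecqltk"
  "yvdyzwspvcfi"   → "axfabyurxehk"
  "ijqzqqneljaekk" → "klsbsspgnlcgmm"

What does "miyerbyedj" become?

Looking at the pairs, the operation is to shift every letter 2 places forward in the alphabet (wrapping around).
So "miyerbyedj" becomes "okagtdagfl".

okagtdagfl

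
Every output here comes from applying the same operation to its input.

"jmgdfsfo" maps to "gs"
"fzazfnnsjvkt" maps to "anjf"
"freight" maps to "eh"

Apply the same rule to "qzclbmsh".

Each output is the input with this applied: swap the first and last characters, then keep one character in every 3, starting at position 3 (positions 3rd, 6th, 9th, ...).
On "qzclbmsh": the first step gives "hzclbmsq", and the second then gives "cm".

cm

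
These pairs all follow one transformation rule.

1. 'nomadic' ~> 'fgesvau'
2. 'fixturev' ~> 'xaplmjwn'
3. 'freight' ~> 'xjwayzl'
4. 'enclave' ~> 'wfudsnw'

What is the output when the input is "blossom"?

tdgkkge

In each case the input is transformed by: shift every letter 8 places backward in the alphabet (wrapping around).
On "blossom" that produces "tdgkkge".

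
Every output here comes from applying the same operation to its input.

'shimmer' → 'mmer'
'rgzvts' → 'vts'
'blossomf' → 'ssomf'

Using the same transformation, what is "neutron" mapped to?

The transformation: delete the first 3 characters.
"neutron" → "tron".

tron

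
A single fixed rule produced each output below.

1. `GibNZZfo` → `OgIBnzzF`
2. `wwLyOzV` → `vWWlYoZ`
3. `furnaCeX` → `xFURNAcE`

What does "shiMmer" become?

RSHImME

The rule is to move the last character to the front, then flip the case of every letter.
For "shiMmer", step one produces "rshiMme"; step two turns that into "RSHImME".
(Check on "wwLyOzV": → "VwwLyOz" → "vWWlYoZ" ✓)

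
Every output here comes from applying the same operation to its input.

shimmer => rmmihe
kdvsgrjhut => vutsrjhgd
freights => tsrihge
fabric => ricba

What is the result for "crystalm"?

Each output is the input with this applied: delete the first character, then sort the characters into reverse alphabetical order.
On "crystalm": the first step gives "rystalm", and the second then gives "ytsrmla".

ytsrmla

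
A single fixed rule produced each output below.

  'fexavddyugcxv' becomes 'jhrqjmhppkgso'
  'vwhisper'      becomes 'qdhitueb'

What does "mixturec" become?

In each case the input is transformed by: shift every letter 12 places forward in the alphabet (wrapping around), then move the last 2 characters to the front (rotate right by 2).
"mixturec" → "yujfgdqo" → "qoyujfgd".
(Check on "vwhisper": → "hituebqd" → "qdhitueb" ✓)

qoyujfgd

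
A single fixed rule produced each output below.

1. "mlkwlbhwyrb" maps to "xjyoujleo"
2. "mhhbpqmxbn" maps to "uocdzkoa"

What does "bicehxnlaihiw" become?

The pattern: shift every letter 13 places forward in the alphabet (wrapping around) — i.e. ROT13, then delete the first 2 characters.
Applying both steps to "bicehxnlaihiw": "ovprukaynvuvj", then "prukaynvuvj".

prukaynvuvj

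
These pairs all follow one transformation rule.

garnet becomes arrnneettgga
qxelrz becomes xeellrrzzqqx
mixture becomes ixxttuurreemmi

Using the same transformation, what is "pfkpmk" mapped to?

What's happening: double every character, then move the first 3 characters to the end (rotate left by 3).
Starting from "pfkpmk": after the first operation, "ppffkkppmmkk"; after the second, "fkkppmmkkppf".
(Check on "qxelrz": → "qqxxeellrrzz" → "xeellrrzzqqx" ✓)

fkkppmmkkppf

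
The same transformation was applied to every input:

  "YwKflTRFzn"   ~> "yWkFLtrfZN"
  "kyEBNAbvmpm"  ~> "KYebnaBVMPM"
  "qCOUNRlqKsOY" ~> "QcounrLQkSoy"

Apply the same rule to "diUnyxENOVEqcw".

Looking at the pairs, the operation is to flip the case of every letter.
Doing the same to "diUnyxENOVEqcw": "DIuNYXenoveQCW".

DIuNYXenoveQCW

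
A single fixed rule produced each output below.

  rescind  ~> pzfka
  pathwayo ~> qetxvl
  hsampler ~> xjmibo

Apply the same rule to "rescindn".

In each case the input is transformed by: shift every letter 3 places backward in the alphabet (wrapping around), then delete the first 2 characters.
Working it through for "rescindn": intermediate "obpzfkak", final "pzfkak".

pzfkak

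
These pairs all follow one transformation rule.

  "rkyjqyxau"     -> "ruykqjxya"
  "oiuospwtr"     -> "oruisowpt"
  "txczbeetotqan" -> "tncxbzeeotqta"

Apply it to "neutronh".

nhuertno

The pattern: move the last character to the front, then swap each adjacent pair of characters (1↔2, 3↔4, ...).
Applying that to "neutronh" gives "nhuertno".
(Check on "txczbeetotqan": → "ntxczbeetotqa" → "tncxbzeeotqta" ✓)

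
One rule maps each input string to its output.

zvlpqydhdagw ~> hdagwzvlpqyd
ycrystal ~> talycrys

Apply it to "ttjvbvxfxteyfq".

xteyfqttjvbvxf

Rule — move the first character to the end, then swap the front and back halves of the string.
Working it through for "ttjvbvxfxteyfq": intermediate "tjvbvxfxteyfqt", final "xteyfqttjvbvxf".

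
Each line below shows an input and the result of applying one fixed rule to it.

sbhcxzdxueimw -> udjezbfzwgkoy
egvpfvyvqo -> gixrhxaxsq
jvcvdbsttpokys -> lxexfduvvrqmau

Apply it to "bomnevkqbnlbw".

In each case the input is transformed by: shift every letter 2 places forward in the alphabet (wrapping around).
Doing the same to "bomnevkqbnlbw": "dqopgxmsdpndy".

dqopgxmsdpndy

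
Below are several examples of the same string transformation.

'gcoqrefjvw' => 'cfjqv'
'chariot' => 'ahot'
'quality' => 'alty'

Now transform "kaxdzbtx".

The transformation: sort the characters into alphabetical order, then keep every other character starting from the first (positions 1st, 3rd, 5th, ...).
For "kaxdzbtx", step one produces "abdktxxz"; step two turns that into "adtx".

adtx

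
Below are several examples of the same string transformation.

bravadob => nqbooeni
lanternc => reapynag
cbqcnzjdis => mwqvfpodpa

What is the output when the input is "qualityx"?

Rule — swap the front and back halves of the string, then shift every letter 13 places forward in the alphabet (wrapping around) — i.e. ROT13.
On "qualityx": the first step gives "ityxqual", and the second then gives "vglkdhny".

vglkdhny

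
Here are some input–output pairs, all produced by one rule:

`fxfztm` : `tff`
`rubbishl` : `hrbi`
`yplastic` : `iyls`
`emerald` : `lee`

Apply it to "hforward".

rhow

The transformation: move the last 3 characters to the front (rotate right by 3), then keep every other character starting from the second (positions 2nd, 4th, 6th, ...).
Applying both steps to "hforward": "ardhforw", then "rhow".
(Check on "fxfztm": → "ztmfxf" → "tff" ✓)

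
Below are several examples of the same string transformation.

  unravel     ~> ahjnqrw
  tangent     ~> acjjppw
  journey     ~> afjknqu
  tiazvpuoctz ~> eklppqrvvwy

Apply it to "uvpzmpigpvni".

The pattern: shift every letter 4 places backward in the alphabet (wrapping around), then sort the characters into alphabetical order.
Applying both steps to "uvpzmpigpvni": "qrlvileclrje", then "ceeijlllqrrv".
(Check on "unravel": → "qjnwrah" → "ahjnqrw" ✓)

ceeijlllqrrv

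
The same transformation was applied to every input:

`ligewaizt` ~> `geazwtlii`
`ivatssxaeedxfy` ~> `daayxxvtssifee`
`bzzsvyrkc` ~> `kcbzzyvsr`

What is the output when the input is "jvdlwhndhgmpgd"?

dddwvpnmljhhgg

The pattern: sort the characters into reverse alphabetical order, then move the last 3 characters to the front (rotate right by 3).
Working it through for "jvdlwhndhgmpgd": intermediate "wvpnmljhhggddd", final "dddwvpnmljhhgg".
(Check on "ivatssxaeedxfy": → "yxxvtssifeedaa" → "daayxxvtssifee" ✓)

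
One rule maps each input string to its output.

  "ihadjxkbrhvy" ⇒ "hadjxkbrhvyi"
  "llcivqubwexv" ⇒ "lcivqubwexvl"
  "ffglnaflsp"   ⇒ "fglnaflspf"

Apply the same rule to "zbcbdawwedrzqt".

The pattern: move the first character to the end.
"zbcbdawwedrzqt" → "bcbdawwedrzqtz".

bcbdawwedrzqtz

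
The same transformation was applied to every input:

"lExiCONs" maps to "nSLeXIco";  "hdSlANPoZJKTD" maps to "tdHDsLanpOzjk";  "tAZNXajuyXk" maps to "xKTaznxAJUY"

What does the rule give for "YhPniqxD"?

The pattern: move the last 2 characters to the front (rotate right by 2), then flip the case of every letter.
Applying that to "YhPniqxD" gives "XdyHpNIQ".

XdyHpNIQ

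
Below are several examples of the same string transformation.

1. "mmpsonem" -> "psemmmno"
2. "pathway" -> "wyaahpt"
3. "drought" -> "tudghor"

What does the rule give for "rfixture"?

uxefirrt

Each output is the input with this applied: sort the characters into alphabetical order, then move the last 2 characters to the front (rotate right by 2).
"rfixture" → "uxefirrt".
(Check on "pathway": → "aahptwy" → "wyaahpt" ✓)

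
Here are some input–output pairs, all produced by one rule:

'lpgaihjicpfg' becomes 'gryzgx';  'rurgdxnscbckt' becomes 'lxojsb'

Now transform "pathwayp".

ryrg

Looking at the pairs, the operation is to keep every other character starting from the second (positions 2nd, 4th, 6th, ...), then shift every letter 9 places backward in the alphabet (wrapping around).
Working it through for "pathwayp": intermediate "ahap", final "ryrg".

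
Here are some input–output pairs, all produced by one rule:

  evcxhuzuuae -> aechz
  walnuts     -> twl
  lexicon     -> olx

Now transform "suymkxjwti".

tsykj

The rule is to move the last 3 characters to the front (rotate right by 3), then keep every other character starting from the second (positions 2nd, 4th, 6th, ...).
On "suymkxjwti": the first step gives "wtisuymkxj", and the second then gives "tsykj".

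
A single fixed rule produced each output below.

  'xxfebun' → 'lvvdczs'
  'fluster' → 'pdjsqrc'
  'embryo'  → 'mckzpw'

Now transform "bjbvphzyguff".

dzhztnfxwesd

Each output is the input with this applied: shift every letter 2 places backward in the alphabet (wrapping around), then move the last character to the front.
"bjbvphzyguff" → "zhztnfxwesdd" → "dzhztnfxwesd".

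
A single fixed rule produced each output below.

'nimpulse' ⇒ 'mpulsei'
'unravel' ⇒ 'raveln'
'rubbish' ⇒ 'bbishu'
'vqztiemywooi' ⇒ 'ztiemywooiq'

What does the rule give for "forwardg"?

What's happening: delete the first character, then move the first character to the end.
Working it through for "forwardg": intermediate "orwardg", final "rwardgo".
(Check on "rubbish": → "ubbish" → "bbishu" ✓)

rwardgo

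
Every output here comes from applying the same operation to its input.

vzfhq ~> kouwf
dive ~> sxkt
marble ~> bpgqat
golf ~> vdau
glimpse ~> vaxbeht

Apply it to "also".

In each case the input is transformed by: shift every letter 11 places backward in the alphabet (wrapping around).
On "also" that produces "pahd".

pahd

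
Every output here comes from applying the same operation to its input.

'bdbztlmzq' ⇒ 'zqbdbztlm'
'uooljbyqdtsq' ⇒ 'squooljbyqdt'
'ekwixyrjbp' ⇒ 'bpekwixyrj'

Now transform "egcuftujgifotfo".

foegcuftujgifot

The transformation: move the last 2 characters to the front (rotate right by 2).
Doing the same to "egcuftujgifotfo": "foegcuftujgifot".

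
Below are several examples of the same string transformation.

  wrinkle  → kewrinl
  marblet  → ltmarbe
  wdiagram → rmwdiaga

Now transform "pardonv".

The pattern: move the last 2 characters to the front (rotate right by 2), then swap the first and last characters.
On "pardonv": the first step gives "nvpardo", and the second then gives "ovpardn".

ovpardn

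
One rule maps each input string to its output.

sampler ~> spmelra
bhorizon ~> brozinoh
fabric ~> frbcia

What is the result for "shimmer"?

The pattern: swap each adjacent pair of characters (1↔2, 3↔4, ...), then move the first character to the end.
On "shimmer": the first step gives "hsmiemr", and the second then gives "smiemrh".
(Check on "sampler": → "aspmelr" → "spmelra" ✓)

smiemrh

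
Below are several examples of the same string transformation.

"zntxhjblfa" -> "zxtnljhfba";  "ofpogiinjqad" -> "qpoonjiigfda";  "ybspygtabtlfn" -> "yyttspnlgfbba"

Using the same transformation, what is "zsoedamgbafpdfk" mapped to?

In each case the input is transformed by: sort the characters into reverse alphabetical order.
On "zsoedamgbafpdfk" that produces "zspomkgffeddbaa".

zspomkgffeddbaa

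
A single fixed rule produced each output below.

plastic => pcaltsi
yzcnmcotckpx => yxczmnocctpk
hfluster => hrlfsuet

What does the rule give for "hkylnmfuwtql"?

Rule — move the last character to the front, then swap each adjacent pair of characters (1↔2, 3↔4, ...).
"hkylnmfuwtql" → "lhkylnmfuwtq" → "hlyknlfmwuqt".
(Check on "plastic": → "cplasti" → "pcaltsi" ✓)

hlyknlfmwuqt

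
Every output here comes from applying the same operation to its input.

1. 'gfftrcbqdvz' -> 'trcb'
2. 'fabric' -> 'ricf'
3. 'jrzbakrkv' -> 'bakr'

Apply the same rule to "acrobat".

The rule is to move the first 3 characters to the end (rotate left by 3), then keep only the first 4 characters.
Working it through for "acrobat": intermediate "obatacr", final "obat".

obat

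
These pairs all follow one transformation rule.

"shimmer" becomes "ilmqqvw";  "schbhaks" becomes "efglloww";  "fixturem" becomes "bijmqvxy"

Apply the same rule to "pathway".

aceeltx

Looking at the pairs, the operation is to shift every letter 4 places forward in the alphabet (wrapping around), then sort the characters into alphabetical order.
On "pathway": the first step gives "texlaec", and the second then gives "aceeltx".
(Check on "fixturem": → "jmbxyviq" → "bijmqvxy" ✓)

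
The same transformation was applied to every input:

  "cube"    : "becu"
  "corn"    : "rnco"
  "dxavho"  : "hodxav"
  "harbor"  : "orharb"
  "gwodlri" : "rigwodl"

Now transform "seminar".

In each case the input is transformed by: move the last 2 characters to the front (rotate right by 2).
Applying that to "seminar" gives "arsemin".

arsemin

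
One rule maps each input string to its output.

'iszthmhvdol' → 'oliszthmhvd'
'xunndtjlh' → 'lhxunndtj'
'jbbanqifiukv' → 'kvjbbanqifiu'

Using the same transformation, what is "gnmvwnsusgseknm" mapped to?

Rule — move the last 2 characters to the front (rotate right by 2).
Applying that to "gnmvwnsusgseknm" gives "nmgnmvwnsusgsek".

nmgnmvwnsusgsek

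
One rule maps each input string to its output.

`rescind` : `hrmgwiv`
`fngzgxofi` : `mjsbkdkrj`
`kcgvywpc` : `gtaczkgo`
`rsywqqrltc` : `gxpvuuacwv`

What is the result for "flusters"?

In each case the input is transformed by: reverse the string, then shift every letter 4 places forward in the alphabet (wrapping around).
On "flusters": the first step gives "sretsulf", and the second then gives "wvixwypj".
(Check on "fngzgxofi": → "ifoxgzgnf" → "mjsbkdkrj" ✓)

wvixwypj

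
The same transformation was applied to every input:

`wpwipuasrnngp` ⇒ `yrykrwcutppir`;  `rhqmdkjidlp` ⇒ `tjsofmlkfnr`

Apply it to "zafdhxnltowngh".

What's happening: shift every letter 2 places forward in the alphabet (wrapping around).
Doing the same to "zafdhxnltowngh": "bchfjzpnvqypij".

bchfjzpnvqypij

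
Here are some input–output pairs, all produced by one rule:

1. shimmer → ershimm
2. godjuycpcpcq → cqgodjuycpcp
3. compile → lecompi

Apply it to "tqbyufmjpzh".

The transformation: move the last 2 characters to the front (rotate right by 2).
"tqbyufmjpzh" → "zhtqbyufmjp".

zhtqbyufmjp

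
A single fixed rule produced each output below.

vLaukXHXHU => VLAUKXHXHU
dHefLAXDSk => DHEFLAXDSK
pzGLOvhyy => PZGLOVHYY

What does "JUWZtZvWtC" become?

The transformation: convert every letter to uppercase.
For "JUWZtZvWtC" the result is "JUWZTZVWTC".

JUWZTZVWTC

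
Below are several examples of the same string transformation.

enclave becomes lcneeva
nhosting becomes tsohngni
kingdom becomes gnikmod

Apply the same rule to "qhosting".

Each output is the input with this applied: reverse the string, then move the first 3 characters to the end (rotate left by 3).
For "qhosting", step one produces "gnitsohq"; step two turns that into "tsohqgni".

tsohqgni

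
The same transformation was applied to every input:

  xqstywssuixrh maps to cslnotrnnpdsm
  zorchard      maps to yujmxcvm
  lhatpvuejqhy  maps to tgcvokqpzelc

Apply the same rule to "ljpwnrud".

ygekrimp

The transformation: shift every letter 5 places backward in the alphabet (wrapping around), then move the last character to the front.
On "ljpwnrud": the first step gives "gekrimpy", and the second then gives "ygekrimp".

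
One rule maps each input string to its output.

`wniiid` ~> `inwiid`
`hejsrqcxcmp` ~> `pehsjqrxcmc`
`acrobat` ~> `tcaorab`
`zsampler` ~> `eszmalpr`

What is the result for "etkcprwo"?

wteckrpo

Rule — swap each adjacent pair of characters (1↔2, 3↔4, ...), then move the last character to the front.
"etkcprwo" → "teckrpow" → "wteckrpo".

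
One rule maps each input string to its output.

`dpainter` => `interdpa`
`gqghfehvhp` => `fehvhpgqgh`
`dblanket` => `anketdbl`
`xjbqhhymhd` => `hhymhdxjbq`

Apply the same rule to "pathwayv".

hwayvpat

Each output is the input with this applied: swap the front and back halves of the string, then move the last character to the front.
Starting from "pathwayv": after the first operation, "wayvpath"; after the second, "hwayvpat".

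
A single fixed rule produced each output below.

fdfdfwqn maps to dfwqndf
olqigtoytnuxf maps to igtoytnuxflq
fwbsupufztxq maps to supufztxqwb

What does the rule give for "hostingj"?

tingjos

Looking at the pairs, the operation is to delete the first character, then move the first 2 characters to the end (rotate left by 2).
Starting from "hostingj": after the first operation, "ostingj"; after the second, "tingjos".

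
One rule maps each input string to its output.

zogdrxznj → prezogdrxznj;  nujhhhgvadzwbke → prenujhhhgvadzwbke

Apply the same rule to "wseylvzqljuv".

prewseylvzqljuv

Rule — prepend "pre".
Applying that to "wseylvzqljuv" gives "prewseylvzqljuv".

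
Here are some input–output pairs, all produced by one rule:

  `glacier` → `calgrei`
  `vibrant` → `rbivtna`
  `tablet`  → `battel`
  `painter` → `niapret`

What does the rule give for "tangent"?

gnattne

The pattern: move the last 3 characters to the front (rotate right by 3), then reverse the string.
"tangent" → "enttang" → "gnattne".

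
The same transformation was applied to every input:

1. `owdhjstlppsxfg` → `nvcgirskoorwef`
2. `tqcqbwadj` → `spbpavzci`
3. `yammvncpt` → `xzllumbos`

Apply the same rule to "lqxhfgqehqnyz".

kpwgefpdgpmxy

The pattern: shift every letter 1 place backward in the alphabet (wrapping around).
So "lqxhfgqehqnyz" becomes "kpwgefpdgpmxy".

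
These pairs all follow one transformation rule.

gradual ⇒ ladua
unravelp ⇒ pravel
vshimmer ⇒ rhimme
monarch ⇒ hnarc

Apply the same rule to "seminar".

rmina

Rule — delete the first 2 characters, then move the last character to the front.
Applying both steps to "seminar": "minar", then "rmina".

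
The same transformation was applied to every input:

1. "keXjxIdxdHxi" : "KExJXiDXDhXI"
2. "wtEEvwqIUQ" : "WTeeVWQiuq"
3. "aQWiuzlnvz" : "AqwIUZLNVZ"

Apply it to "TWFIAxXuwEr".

twfiaXxUWeR

The rule is to flip the case of every letter.
So "TWFIAxXuwEr" becomes "twfiaXxUWeR".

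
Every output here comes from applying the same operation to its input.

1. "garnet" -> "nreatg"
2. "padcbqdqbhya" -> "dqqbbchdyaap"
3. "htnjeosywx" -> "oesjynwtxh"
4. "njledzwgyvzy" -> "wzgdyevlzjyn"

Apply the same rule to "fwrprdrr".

rpdrrwrf

In each case the input is transformed by: swap the front and back halves of the string, then take characters alternately from the front and the back (1st, last, 2nd, 2nd-last, ...).
Working it through for "fwrprdrr": intermediate "rdrrfwrp", final "rpdrrwrf".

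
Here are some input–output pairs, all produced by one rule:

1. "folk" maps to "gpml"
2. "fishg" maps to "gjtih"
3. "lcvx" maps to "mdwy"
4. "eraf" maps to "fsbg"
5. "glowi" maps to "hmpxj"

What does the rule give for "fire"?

Looking at the pairs, the operation is to shift every letter 1 place forward in the alphabet (wrapping around).
On "fire" that produces "gjsf".

gjsf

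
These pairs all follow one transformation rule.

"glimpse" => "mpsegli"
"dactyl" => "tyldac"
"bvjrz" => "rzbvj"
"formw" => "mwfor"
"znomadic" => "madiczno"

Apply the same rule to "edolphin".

Rule — move the first 3 characters to the end (rotate left by 3).
Applying that to "edolphin" gives "lphinedo".

lphinedo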